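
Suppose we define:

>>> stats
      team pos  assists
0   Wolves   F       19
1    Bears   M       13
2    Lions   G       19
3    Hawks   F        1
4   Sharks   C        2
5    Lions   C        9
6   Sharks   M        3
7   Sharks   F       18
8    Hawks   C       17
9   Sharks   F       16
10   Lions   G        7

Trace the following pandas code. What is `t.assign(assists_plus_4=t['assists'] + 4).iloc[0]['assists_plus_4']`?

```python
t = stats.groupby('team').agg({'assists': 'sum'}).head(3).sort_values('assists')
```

17

group by team, sum of assists:
        assists
team           
Bears        13
Hawks        18
Lions        35
Sharks       39
Wolves       19
take first 3 rows:
       assists
team          
Bears       13
Hawks       18
Lions       35
sort by assists:
       assists
team          
Bears       13
Hawks       18
Lions       35
add column assists_plus_4 = t['assists'] + 4:
       assists  assists_plus_4
team                          
Bears       13              17
Hawks       18              22
Lions       35              39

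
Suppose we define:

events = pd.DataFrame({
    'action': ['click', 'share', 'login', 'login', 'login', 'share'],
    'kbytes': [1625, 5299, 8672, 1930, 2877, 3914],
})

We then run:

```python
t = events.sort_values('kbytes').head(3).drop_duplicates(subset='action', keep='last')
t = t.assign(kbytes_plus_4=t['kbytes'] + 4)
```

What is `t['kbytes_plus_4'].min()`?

1629

sort by kbytes:
  action  kbytes
0  click    1625
3  login    1930
4  login    2877
5  share    3914
1  share    5299
2  login    8672
take first 3 rows:
  action  kbytes
0  click    1625
3  login    1930
4  login    2877
drop duplicate action (keep=last):
  action  kbytes
0  click    1625
4  login    2877
add column kbytes_plus_4 = t['kbytes'] + 4:
  action  kbytes  kbytes_plus_4
0  click    1625           1629
4  login    2877           2881
So min() = 1629.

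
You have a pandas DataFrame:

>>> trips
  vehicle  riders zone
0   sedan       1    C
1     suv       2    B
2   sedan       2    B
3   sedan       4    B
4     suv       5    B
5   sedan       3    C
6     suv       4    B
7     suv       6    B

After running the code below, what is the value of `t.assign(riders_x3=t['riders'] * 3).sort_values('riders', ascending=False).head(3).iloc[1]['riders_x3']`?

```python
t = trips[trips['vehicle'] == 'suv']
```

filter rows where vehicle == 'suv':
  vehicle  riders zone
1     suv       2    B
4     suv       5    B
6     suv       4    B
7     suv       6    B
add column riders_x3 = t['riders'] * 3:
  vehicle  riders zone  riders_x3
1     suv       2    B          6
4     suv       5    B         15
6     suv       4    B         12
7     suv       6    B         18
sort by riders descending:
  vehicle  riders zone  riders_x3
7     suv       6    B         18
4     suv       5    B         15
6     suv       4    B         12
1     suv       2    B          6
take first 3 rows:
  vehicle  riders zone  riders_x3
7     suv       6    B         18
4     suv       5    B         15
6     suv       4    B         12
Reading off the value at position 1, column 'riders_x3', we get 15.

15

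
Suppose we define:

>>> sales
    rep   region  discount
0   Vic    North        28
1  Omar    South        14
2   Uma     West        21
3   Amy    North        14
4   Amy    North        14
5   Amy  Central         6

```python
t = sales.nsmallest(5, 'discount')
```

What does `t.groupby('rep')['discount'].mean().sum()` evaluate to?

46.3333333333

take 5 rows with smallest discount:
    rep   region  discount
5   Amy  Central         6
1  Omar    South        14
3   Amy    North        14
4   Amy    North        14
2   Uma     West        21
group by rep, mean of discount:
rep
Amy     11.333333
Omar    14.000000
Uma     21.000000
Name: discount, dtype: float64
Finally, sum of the resulting series = 46.3333333333.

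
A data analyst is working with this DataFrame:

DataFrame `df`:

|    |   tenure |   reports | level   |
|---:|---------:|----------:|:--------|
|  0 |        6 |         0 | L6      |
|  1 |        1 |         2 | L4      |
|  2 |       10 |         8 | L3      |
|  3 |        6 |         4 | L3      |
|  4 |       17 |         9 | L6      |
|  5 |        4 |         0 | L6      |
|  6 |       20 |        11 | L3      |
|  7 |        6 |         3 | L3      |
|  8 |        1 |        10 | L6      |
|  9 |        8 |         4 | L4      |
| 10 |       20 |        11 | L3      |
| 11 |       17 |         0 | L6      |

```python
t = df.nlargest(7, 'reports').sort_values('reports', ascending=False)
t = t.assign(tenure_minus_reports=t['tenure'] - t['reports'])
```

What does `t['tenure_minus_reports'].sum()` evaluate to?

take 7 rows with largest reports:
    tenure  reports level
6       20       11    L3
10      20       11    L3
8        1       10    L6
4       17        9    L6
2       10        8    L3
3        6        4    L3
9        8        4    L4
sort by reports descending:
    tenure  reports level
6       20       11    L3
10      20       11    L3
8        1       10    L6
4       17        9    L6
2       10        8    L3
3        6        4    L3
9        8        4    L4
add column tenure_minus_reports = t['tenure'] - t['reports']:
    tenure  reports level  tenure_minus_reports
6       20       11    L3                     9
10      20       11    L3                     9
8        1       10    L6                    -9
4       17        9    L6                     8
2       10        8    L3                     2
3        6        4    L3                     2
9        8        4    L4                     4

25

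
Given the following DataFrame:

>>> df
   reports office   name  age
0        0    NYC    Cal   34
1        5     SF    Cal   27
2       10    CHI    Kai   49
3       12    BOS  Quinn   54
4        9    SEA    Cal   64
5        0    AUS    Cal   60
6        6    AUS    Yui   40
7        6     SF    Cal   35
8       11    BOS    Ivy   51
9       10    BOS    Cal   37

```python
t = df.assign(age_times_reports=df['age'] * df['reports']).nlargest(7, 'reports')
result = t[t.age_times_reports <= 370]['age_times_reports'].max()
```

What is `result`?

370

add column age_times_reports = df['age'] * df['reports']:
   reports office   name  age  age_times_reports
0        0    NYC    Cal   34                  0
1        5     SF    Cal   27                135
2       10    CHI    Kai   49                490
3       12    BOS  Quinn   54                648
4        9    SEA    Cal   64                576
5        0    AUS    Cal   60                  0
6        6    AUS    Yui   40                240
7        6     SF    Cal   35                210
8       11    BOS    Ivy   51                561
9       10    BOS    Cal   37                370
take 7 rows with largest reports:
   reports office   name  age  age_times_reports
3       12    BOS  Quinn   54                648
8       11    BOS    Ivy   51                561
2       10    CHI    Kai   49                490
9       10    BOS    Cal   37                370
4        9    SEA    Cal   64                576
6        6    AUS    Yui   40                240
7        6     SF    Cal   35                210
filter rows where age_times_reports <= 370:
   reports office name  age  age_times_reports
9       10    BOS  Cal   37                370
6        6    AUS  Yui   40                240
7        6     SF  Cal   35                210
Hence 370.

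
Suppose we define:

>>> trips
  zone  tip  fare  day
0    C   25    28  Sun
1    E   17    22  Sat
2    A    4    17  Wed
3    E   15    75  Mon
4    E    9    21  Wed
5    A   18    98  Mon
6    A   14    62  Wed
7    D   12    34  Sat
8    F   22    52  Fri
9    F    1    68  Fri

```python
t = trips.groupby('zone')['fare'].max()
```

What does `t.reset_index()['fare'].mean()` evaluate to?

60.6

group by zone, max of fare:
zone
A    98
C    28
D    34
E    75
F    68
Name: fare, dtype: int64
reset_index():
  zone  fare
0    A    98
1    C    28
2    D    34
3    E    75
4    F    68
Hence 60.6.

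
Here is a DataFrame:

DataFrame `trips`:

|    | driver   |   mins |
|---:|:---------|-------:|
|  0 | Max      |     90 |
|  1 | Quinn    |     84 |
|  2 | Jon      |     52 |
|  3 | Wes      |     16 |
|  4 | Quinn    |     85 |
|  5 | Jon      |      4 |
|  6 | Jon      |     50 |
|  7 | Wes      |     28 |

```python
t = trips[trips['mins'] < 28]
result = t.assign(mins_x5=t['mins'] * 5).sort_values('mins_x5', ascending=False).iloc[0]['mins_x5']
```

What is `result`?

80

filter rows where mins < 28:
  driver  mins
3    Wes    16
5    Jon     4
add column mins_x5 = t['mins'] * 5:
  driver  mins  mins_x5
3    Wes    16       80
5    Jon     4       20
sort by mins_x5 descending:
  driver  mins  mins_x5
3    Wes    16       80
5    Jon     4       20
Hence 80.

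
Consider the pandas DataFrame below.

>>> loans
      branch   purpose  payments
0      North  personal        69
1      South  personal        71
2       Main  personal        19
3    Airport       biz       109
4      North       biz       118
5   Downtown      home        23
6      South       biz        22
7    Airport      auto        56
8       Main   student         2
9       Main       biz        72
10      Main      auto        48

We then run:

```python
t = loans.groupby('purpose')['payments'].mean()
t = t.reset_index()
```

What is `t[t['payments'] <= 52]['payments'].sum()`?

group by purpose, mean of payments:
purpose
auto        52.00
biz         80.25
home        23.00
personal    53.00
student      2.00
Name: payments, dtype: float64
reset_index():
    purpose  payments
0      auto     52.00
1       biz     80.25
2      home     23.00
3  personal     53.00
4   student      2.00
filter rows where payments <= 52:
   purpose  payments
0     auto      52.0
2     home      23.0
4  student       2.0
Reading off the sum of column 'payments', we get 77.0.

77.0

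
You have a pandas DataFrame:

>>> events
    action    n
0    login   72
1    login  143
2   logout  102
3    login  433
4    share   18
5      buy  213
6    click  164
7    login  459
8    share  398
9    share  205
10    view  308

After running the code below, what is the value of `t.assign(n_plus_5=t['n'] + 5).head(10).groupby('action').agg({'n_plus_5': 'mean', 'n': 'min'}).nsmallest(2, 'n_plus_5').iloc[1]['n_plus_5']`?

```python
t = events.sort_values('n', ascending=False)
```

sort by n descending:
    action    n
7    login  459
3    login  433
8    share  398
10    view  308
5      buy  213
9    share  205
6    click  164
1    login  143
2   logout  102
0    login   72
4    share   18
add column n_plus_5 = t['n'] + 5:
    action    n  n_plus_5
7    login  459       464
3    login  433       438
8    share  398       403
10    view  308       313
5      buy  213       218
9    share  205       210
6    click  164       169
1    login  143       148
2   logout  102       107
0    login   72        77
4    share   18        23
take first 10 rows:
    action    n  n_plus_5
7    login  459       464
3    login  433       438
8    share  398       403
10    view  308       313
5      buy  213       218
9    share  205       210
6    click  164       169
1    login  143       148
2   logout  102       107
0    login   72        77
group by action: mean(n_plus_5), min(n):
        n_plus_5    n
action               
buy       218.00  213
click     169.00  164
login     281.75   72
logout    107.00  102
share     306.50  205
view      313.00  308
take 2 rows with smallest n_plus_5:
        n_plus_5    n
action               
logout     107.0  102
click      169.0  164

169.0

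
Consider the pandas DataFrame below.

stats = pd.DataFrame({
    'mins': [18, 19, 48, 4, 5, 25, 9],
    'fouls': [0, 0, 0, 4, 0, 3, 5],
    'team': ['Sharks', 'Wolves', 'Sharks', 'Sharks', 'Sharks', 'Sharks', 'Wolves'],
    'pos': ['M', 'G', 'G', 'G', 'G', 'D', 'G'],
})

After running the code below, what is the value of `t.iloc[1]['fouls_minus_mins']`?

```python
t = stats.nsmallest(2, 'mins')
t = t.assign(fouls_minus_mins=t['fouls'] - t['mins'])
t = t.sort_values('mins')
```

take 2 rows with smallest mins:
   mins  fouls    team pos
3     4      4  Sharks   G
4     5      0  Sharks   G
add column fouls_minus_mins = t['fouls'] - t['mins']:
   mins  fouls    team pos  fouls_minus_mins
3     4      4  Sharks   G                 0
4     5      0  Sharks   G                -5
sort by mins:
   mins  fouls    team pos  fouls_minus_mins
3     4      4  Sharks   G                 0
4     5      0  Sharks   G                -5
Finally, value at position 1, column 'fouls_minus_mins' = -5.

-5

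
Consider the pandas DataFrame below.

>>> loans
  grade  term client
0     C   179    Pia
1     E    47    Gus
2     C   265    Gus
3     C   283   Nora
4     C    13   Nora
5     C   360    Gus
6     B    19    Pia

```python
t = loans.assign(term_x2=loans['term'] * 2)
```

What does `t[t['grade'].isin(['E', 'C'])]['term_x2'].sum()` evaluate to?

2294

add column term_x2 = loans['term'] * 2:
  grade  term client  term_x2
0     C   179    Pia      358
1     E    47    Gus       94
2     C   265    Gus      530
3     C   283   Nora      566
4     C    13   Nora       26
5     C   360    Gus      720
6     B    19    Pia       38
filter rows where grade in ['E', 'C']:
  grade  term client  term_x2
0     C   179    Pia      358
1     E    47    Gus       94
2     C   265    Gus      530
3     C   283   Nora      566
4     C    13   Nora       26
5     C   360    Gus      720
So sum() = 2294.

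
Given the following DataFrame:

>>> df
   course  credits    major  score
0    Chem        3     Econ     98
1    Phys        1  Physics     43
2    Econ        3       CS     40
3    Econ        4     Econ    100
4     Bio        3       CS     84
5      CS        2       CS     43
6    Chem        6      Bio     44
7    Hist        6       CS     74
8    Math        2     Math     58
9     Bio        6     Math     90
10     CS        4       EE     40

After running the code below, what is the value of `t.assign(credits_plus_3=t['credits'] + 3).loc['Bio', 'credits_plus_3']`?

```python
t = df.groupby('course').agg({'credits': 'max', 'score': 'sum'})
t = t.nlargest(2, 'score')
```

group by course: max(credits), sum(score):
        credits  score
course                
Bio           6    174
CS            4     83
Chem          6    142
Econ          4    140
Hist          6     74
Math          2     58
Phys          1     43
take 2 rows with largest score:
        credits  score
course                
Bio           6    174
Chem          6    142
add column credits_plus_3 = t['credits'] + 3:
        credits  score  credits_plus_3
course                                
Bio           6    174               9
Chem          6    142               9
Finally, value at row 'Bio', column 'credits_plus_3' = 9.

9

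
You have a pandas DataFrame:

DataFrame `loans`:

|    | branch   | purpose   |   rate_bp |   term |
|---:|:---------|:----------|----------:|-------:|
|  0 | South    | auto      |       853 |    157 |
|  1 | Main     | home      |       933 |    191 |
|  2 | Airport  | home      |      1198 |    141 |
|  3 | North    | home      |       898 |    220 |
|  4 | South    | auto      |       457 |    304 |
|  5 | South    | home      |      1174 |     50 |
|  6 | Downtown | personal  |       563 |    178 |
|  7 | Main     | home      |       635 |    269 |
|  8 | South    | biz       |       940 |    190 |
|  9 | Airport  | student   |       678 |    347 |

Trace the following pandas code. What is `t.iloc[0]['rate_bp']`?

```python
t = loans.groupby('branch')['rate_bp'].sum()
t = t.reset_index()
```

group by branch, sum of rate_bp:
branch
Airport     1876
Downtown     563
Main        1568
North        898
South       3424
Name: rate_bp, dtype: int64
reset_index():
     branch  rate_bp
0   Airport     1876
1  Downtown      563
2      Main     1568
3     North      898
4     South     3424
Reading off the value at position 0, column 'rate_bp', we get 1876.

1876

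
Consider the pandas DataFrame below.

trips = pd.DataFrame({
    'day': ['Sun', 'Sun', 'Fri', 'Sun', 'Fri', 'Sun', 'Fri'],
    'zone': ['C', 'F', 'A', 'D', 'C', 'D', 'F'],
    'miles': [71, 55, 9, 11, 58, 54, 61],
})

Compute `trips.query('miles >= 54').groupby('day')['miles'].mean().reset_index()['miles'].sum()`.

filter rows where miles >= 54:
   day zone  miles
0  Sun    C     71
1  Sun    F     55
4  Fri    C     58
5  Sun    D     54
6  Fri    F     61
group by day, mean of miles:
day
Fri    59.5
Sun    60.0
Name: miles, dtype: float64
reset_index():
   day  miles
0  Fri   59.5
1  Sun   60.0
The sum of column 'miles' is 119.5.

119.5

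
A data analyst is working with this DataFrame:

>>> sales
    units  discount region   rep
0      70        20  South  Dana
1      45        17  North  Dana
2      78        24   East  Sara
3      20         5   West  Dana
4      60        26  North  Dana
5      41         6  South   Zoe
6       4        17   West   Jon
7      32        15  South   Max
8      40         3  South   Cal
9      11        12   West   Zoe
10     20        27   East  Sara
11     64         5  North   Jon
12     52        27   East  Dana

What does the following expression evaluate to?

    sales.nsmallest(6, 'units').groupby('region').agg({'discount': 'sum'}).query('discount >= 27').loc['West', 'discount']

34

take 6 rows with smallest units:
    units  discount region   rep
6       4        17   West   Jon
9      11        12   West   Zoe
3      20         5   West  Dana
10     20        27   East  Sara
7      32        15  South   Max
8      40         3  South   Cal
group by region, sum of discount:
        discount
region          
East          27
South         18
West          34
filter rows where discount >= 27:
        discount
region          
East          27
West          34
Taking the value at row 'West', column 'discount' gives 34.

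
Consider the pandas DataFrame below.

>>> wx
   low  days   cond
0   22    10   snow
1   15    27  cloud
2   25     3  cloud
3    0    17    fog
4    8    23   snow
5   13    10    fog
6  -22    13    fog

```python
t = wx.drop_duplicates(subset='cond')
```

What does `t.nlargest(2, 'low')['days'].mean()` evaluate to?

drop duplicate cond (keep=first):
   low  days   cond
0   22    10   snow
1   15    27  cloud
3    0    17    fog
take 2 rows with largest low:
   low  days   cond
0   22    10   snow
1   15    27  cloud
Taking the mean of column 'days' gives 18.5.

18.5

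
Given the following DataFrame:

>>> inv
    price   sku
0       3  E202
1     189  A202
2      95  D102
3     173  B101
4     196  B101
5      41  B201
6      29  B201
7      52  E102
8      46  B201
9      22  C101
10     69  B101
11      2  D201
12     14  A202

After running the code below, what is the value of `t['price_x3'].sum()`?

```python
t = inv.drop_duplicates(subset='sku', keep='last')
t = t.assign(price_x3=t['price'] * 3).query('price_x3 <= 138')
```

drop duplicate sku (keep=last):
    price   sku
0       3  E202
2      95  D102
7      52  E102
8      46  B201
9      22  C101
10     69  B101
11      2  D201
12     14  A202
add column price_x3 = t['price'] * 3:
    price   sku  price_x3
0       3  E202         9
2      95  D102       285
7      52  E102       156
8      46  B201       138
9      22  C101        66
10     69  B101       207
11      2  D201         6
12     14  A202        42
filter rows where price_x3 <= 138:
    price   sku  price_x3
0       3  E202         9
8      46  B201       138
9      22  C101        66
11      2  D201         6
12     14  A202        42

261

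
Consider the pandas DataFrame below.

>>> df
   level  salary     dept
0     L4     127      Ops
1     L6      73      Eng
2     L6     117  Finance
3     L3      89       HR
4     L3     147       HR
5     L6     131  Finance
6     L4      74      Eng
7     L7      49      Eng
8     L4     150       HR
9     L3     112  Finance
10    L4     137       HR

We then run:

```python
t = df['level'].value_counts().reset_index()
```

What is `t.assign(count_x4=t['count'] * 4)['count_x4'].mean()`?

11.0

value_counts of level:
level
L4    4
L6    3
L3    3
L7    1
Name: count, dtype: int64
reset_index():
  level  count
0    L4      4
1    L6      3
2    L3      3
3    L7      1
add column count_x4 = t['count'] * 4:
  level  count  count_x4
0    L4      4        16
1    L6      3        12
2    L3      3        12
3    L7      1         4
mean of column 'count_x4' → 11.0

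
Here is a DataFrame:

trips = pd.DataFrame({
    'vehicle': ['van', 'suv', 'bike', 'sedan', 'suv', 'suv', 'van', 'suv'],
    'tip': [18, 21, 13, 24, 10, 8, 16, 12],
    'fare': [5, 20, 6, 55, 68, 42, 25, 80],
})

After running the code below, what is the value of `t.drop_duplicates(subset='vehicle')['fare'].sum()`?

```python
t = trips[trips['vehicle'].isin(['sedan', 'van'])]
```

filter rows where vehicle in ['sedan', 'van']:
  vehicle  tip  fare
0     van   18     5
3   sedan   24    55
6     van   16    25
drop duplicate vehicle (keep=first):
  vehicle  tip  fare
0     van   18     5
3   sedan   24    55
sum of column 'fare' → 60

60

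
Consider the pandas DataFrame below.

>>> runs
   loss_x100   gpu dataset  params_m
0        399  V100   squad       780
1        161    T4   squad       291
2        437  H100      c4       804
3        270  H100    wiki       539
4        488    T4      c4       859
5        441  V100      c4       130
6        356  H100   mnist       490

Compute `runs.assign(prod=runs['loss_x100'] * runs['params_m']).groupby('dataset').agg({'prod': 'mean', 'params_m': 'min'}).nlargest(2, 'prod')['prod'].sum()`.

add column prod = runs['loss_x100'] * runs['params_m']:
   loss_x100   gpu dataset  params_m    prod
0        399  V100   squad       780  311220
1        161    T4   squad       291   46851
2        437  H100      c4       804  351348
3        270  H100    wiki       539  145530
4        488    T4      c4       859  419192
5        441  V100      c4       130   57330
6        356  H100   mnist       490  174440
group by dataset: mean(prod), min(params_m):
                  prod  params_m
dataset                         
c4       275956.666667       130
mnist    174440.000000       490
squad    179035.500000       291
wiki     145530.000000       539
take 2 rows with largest prod:
                  prod  params_m
dataset                         
c4       275956.666667       130
squad    179035.500000       291
Taking the sum of column 'prod' gives 454992.166667.

454992.166667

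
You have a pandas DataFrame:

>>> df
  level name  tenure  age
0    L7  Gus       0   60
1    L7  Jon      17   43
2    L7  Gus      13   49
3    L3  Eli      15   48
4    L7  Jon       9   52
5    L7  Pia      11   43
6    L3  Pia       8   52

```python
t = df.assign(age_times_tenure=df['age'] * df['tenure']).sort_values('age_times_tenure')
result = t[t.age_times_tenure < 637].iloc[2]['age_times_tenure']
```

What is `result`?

468

add column age_times_tenure = df['age'] * df['tenure']:
  level name  tenure  age  age_times_tenure
0    L7  Gus       0   60                 0
1    L7  Jon      17   43               731
2    L7  Gus      13   49               637
3    L3  Eli      15   48               720
4    L7  Jon       9   52               468
5    L7  Pia      11   43               473
6    L3  Pia       8   52               416
sort by age_times_tenure:
  level name  tenure  age  age_times_tenure
0    L7  Gus       0   60                 0
6    L3  Pia       8   52               416
4    L7  Jon       9   52               468
5    L7  Pia      11   43               473
2    L7  Gus      13   49               637
3    L3  Eli      15   48               720
1    L7  Jon      17   43               731
filter rows where age_times_tenure < 637:
  level name  tenure  age  age_times_tenure
0    L7  Gus       0   60                 0
6    L3  Pia       8   52               416
4    L7  Jon       9   52               468
5    L7  Pia      11   43               473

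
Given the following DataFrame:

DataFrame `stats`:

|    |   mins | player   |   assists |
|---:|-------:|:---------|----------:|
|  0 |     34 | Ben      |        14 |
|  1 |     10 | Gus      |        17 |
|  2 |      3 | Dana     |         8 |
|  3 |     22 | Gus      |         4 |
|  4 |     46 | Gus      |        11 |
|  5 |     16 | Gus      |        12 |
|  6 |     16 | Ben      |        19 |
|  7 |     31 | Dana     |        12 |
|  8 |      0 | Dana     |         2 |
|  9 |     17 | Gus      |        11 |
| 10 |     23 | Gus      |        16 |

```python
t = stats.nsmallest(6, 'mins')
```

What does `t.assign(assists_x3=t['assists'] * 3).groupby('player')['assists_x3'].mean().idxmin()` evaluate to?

take 6 rows with smallest mins:
   mins player  assists
8     0   Dana        2
2     3   Dana        8
1    10    Gus       17
5    16    Gus       12
6    16    Ben       19
9    17    Gus       11
add column assists_x3 = t['assists'] * 3:
   mins player  assists  assists_x3
8     0   Dana        2           6
2     3   Dana        8          24
1    10    Gus       17          51
5    16    Gus       12          36
6    16    Ben       19          57
9    17    Gus       11          33
group by player, mean of assists_x3:
player
Ben     57.0
Dana    15.0
Gus     40.0
Name: assists_x3, dtype: float64
Taking the label with the smallest value gives Dana.

Dana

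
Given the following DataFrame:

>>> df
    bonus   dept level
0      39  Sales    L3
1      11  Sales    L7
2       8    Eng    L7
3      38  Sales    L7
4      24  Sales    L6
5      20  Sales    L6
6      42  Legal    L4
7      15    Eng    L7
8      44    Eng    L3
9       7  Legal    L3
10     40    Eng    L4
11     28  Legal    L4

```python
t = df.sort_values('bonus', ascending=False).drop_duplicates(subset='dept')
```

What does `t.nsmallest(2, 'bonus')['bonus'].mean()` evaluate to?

sort by bonus descending:
    bonus   dept level
8      44    Eng    L3
6      42  Legal    L4
10     40    Eng    L4
0      39  Sales    L3
3      38  Sales    L7
11     28  Legal    L4
4      24  Sales    L6
5      20  Sales    L6
7      15    Eng    L7
1      11  Sales    L7
2       8    Eng    L7
9       7  Legal    L3
drop duplicate dept (keep=first):
   bonus   dept level
8     44    Eng    L3
6     42  Legal    L4
0     39  Sales    L3
take 2 rows with smallest bonus:
   bonus   dept level
0     39  Sales    L3
6     42  Legal    L4
Taking the mean of column 'bonus' gives 40.5.

40.5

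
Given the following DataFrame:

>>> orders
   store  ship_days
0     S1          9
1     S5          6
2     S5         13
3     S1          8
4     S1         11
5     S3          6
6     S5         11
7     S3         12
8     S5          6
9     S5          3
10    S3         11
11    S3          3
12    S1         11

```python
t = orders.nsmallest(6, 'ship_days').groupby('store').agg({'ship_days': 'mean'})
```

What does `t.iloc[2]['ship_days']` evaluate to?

take 6 rows with smallest ship_days:
   store  ship_days
9     S5          3
11    S3          3
1     S5          6
5     S3          6
8     S5          6
3     S1          8
group by store, mean of ship_days:
       ship_days
store           
S1           8.0
S3           4.5
S5           5.0
Hence 5.0.

5.0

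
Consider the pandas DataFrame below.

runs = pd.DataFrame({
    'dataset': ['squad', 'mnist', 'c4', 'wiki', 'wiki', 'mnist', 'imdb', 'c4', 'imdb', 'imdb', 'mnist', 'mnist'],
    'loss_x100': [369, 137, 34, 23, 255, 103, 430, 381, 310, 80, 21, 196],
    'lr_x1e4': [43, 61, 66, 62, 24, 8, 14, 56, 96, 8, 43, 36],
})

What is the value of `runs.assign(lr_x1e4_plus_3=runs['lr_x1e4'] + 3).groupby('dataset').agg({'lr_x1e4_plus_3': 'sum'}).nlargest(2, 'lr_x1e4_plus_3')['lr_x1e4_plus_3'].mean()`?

144.0

add column lr_x1e4_plus_3 = runs['lr_x1e4'] + 3:
   dataset  loss_x100  lr_x1e4  lr_x1e4_plus_3
0    squad        369       43              46
1    mnist        137       61              64
2       c4         34       66              69
3     wiki         23       62              65
4     wiki        255       24              27
5    mnist        103        8              11
6     imdb        430       14              17
7       c4        381       56              59
8     imdb        310       96              99
9     imdb         80        8              11
10   mnist         21       43              46
11   mnist        196       36              39
group by dataset, sum of lr_x1e4_plus_3:
         lr_x1e4_plus_3
dataset                
c4                  128
imdb                127
mnist               160
squad                46
wiki                 92
take 2 rows with largest lr_x1e4_plus_3:
         lr_x1e4_plus_3
dataset                
mnist               160
c4                  128
mean of column 'lr_x1e4_plus_3' → 144.0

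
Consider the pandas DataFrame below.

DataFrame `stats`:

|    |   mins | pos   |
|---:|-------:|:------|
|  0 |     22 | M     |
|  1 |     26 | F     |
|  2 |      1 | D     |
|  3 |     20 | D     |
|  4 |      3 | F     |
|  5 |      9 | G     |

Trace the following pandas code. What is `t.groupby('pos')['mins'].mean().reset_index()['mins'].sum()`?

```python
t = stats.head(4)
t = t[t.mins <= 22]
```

take first 4 rows:
   mins pos
0    22   M
1    26   F
2     1   D
3    20   D
filter rows where mins <= 22:
   mins pos
0    22   M
2     1   D
3    20   D
group by pos, mean of mins:
pos
D    10.5
M    22.0
Name: mins, dtype: float64
reset_index():
  pos  mins
0   D  10.5
1   M  22.0

32.5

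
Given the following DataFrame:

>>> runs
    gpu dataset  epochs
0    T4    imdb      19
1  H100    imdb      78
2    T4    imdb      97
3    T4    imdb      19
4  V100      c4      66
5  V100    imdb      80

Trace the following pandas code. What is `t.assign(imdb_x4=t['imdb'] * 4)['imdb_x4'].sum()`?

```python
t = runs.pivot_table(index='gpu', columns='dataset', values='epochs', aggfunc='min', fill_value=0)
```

708

pivot: rows=gpu, cols=dataset, min(epochs):
dataset  c4  imdb
gpu              
H100      0    78
T4        0    19
V100     66    80
add column imdb_x4 = t['imdb'] * 4:
dataset  c4  imdb  imdb_x4
gpu                       
H100      0    78      312
T4        0    19       76
V100     66    80      320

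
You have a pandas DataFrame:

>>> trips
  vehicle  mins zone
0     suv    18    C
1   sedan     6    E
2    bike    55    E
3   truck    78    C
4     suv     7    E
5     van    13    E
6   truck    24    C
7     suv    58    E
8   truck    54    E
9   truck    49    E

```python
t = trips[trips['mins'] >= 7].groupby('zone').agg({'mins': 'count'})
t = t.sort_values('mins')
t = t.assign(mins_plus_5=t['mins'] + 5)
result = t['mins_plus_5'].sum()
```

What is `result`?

filter rows where mins >= 7:
  vehicle  mins zone
0     suv    18    C
2    bike    55    E
3   truck    78    C
4     suv     7    E
5     van    13    E
6   truck    24    C
7     suv    58    E
8   truck    54    E
9   truck    49    E
group by zone, count of mins:
      mins
zone      
C        3
E        6
sort by mins:
      mins
zone      
C        3
E        6
add column mins_plus_5 = t['mins'] + 5:
      mins  mins_plus_5
zone                   
C        3            8
E        6           11

19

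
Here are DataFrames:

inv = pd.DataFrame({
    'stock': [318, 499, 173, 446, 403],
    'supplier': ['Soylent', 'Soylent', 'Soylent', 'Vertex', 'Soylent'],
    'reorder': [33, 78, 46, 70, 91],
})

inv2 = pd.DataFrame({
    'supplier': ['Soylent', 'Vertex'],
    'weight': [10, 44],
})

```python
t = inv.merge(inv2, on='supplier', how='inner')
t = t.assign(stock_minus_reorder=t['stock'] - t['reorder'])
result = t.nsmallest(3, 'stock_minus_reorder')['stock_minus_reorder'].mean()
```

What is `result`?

241.333333333

merge on 'supplier' (how='inner') → 5 rows:
   stock supplier  reorder  weight
0    318  Soylent       33      10
1    499  Soylent       78      10
2    173  Soylent       46      10
3    446   Vertex       70      44
4    403  Soylent       91      10
add column stock_minus_reorder = t['stock'] - t['reorder']:
   stock supplier  reorder  weight  stock_minus_reorder
0    318  Soylent       33      10                  285
1    499  Soylent       78      10                  421
2    173  Soylent       46      10                  127
3    446   Vertex       70      44                  376
4    403  Soylent       91      10                  312
take 3 rows with smallest stock_minus_reorder:
   stock supplier  reorder  weight  stock_minus_reorder
2    173  Soylent       46      10                  127
0    318  Soylent       33      10                  285
4    403  Soylent       91      10                  312
mean of column 'stock_minus_reorder' → 241.333333333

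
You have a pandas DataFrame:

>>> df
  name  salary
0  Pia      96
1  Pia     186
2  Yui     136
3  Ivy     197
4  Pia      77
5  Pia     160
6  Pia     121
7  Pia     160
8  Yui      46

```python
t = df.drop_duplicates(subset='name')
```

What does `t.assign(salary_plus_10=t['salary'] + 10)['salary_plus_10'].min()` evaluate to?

drop duplicate name (keep=first):
  name  salary
0  Pia      96
2  Yui     136
3  Ivy     197
add column salary_plus_10 = t['salary'] + 10:
  name  salary  salary_plus_10
0  Pia      96             106
2  Yui     136             146
3  Ivy     197             207

106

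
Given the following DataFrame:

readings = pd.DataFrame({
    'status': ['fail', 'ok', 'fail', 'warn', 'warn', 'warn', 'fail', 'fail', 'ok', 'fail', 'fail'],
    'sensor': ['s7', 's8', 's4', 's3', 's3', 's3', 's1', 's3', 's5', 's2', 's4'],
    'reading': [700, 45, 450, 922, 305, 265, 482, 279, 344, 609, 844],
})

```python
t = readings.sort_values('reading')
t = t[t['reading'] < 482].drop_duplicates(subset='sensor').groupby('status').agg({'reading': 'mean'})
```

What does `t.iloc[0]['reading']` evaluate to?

450.0

sort by reading:
   status sensor  reading
1      ok     s8       45
5    warn     s3      265
7    fail     s3      279
4    warn     s3      305
8      ok     s5      344
2    fail     s4      450
6    fail     s1      482
9    fail     s2      609
0    fail     s7      700
10   fail     s4      844
3    warn     s3      922
filter rows where reading < 482:
  status sensor  reading
1     ok     s8       45
5   warn     s3      265
7   fail     s3      279
4   warn     s3      305
8     ok     s5      344
2   fail     s4      450
drop duplicate sensor (keep=first):
  status sensor  reading
1     ok     s8       45
5   warn     s3      265
8     ok     s5      344
2   fail     s4      450
group by status, mean of reading:
        reading
status         
fail      450.0
ok        194.5
warn      265.0
Taking the value at position 0, column 'reading' gives 450.0.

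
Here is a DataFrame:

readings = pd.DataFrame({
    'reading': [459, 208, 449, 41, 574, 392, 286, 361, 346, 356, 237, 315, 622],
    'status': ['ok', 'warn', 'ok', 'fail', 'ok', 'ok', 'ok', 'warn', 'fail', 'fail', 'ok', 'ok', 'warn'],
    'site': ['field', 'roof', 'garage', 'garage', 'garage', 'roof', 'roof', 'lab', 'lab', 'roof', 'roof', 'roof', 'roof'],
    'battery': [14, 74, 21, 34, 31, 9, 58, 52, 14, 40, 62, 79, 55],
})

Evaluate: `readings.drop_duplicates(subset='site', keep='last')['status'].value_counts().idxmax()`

drop duplicate site (keep=last):
    reading status    site  battery
0       459     ok   field       14
4       574     ok  garage       31
8       346   fail     lab       14
12      622   warn    roof       55
value_counts of status:
status
ok      2
fail    1
warn    1
Name: count, dtype: int64
Reading off the label with the largest value, we get ok.

ok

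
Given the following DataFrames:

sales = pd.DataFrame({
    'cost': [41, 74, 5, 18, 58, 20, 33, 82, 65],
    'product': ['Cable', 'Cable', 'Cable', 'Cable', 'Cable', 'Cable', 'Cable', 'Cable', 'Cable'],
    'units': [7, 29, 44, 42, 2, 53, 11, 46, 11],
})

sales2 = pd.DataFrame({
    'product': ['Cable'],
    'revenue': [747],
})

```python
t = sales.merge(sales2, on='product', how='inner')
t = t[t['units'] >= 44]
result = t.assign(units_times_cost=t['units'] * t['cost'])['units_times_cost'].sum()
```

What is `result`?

5052

merge on 'product' (how='inner') → 9 rows:
   cost product  units  revenue
0    41   Cable      7      747
1    74   Cable     29      747
2     5   Cable     44      747
3    18   Cable     42      747
4    58   Cable      2      747
5    20   Cable     53      747
6    33   Cable     11      747
7    82   Cable     46      747
8    65   Cable     11      747
filter rows where units >= 44:
   cost product  units  revenue
2     5   Cable     44      747
5    20   Cable     53      747
7    82   Cable     46      747
add column units_times_cost = t['units'] * t['cost']:
   cost product  units  revenue  units_times_cost
2     5   Cable     44      747               220
5    20   Cable     53      747              1060
7    82   Cable     46      747              3772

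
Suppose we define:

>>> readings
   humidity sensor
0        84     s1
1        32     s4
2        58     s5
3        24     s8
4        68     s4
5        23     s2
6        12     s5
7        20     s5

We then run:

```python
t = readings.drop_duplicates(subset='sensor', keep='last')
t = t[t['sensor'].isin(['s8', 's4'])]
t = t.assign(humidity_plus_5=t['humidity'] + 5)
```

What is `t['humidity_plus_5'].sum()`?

drop duplicate sensor (keep=last):
   humidity sensor
0        84     s1
3        24     s8
4        68     s4
5        23     s2
7        20     s5
filter rows where sensor in ['s8', 's4']:
   humidity sensor
3        24     s8
4        68     s4
add column humidity_plus_5 = t['humidity'] + 5:
   humidity sensor  humidity_plus_5
3        24     s8               29
4        68     s4               73
Then the sum of column 'humidity_plus_5': 102

102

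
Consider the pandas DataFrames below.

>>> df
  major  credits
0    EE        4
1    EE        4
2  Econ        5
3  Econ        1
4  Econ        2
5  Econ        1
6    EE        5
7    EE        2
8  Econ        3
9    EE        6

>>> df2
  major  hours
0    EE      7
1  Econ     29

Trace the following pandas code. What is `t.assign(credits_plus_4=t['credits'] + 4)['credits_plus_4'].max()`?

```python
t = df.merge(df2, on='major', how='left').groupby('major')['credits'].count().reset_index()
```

merge on 'major' (how='left') → 10 rows:
  major  credits  hours
0    EE        4      7
1    EE        4      7
2  Econ        5     29
3  Econ        1     29
4  Econ        2     29
5  Econ        1     29
6    EE        5      7
7    EE        2      7
8  Econ        3     29
9    EE        6      7
group by major, count of credits:
major
EE      5
Econ    5
Name: credits, dtype: int64
reset_index():
  major  credits
0    EE        5
1  Econ        5
add column credits_plus_4 = t['credits'] + 4:
  major  credits  credits_plus_4
0    EE        5               9
1  Econ        5               9

9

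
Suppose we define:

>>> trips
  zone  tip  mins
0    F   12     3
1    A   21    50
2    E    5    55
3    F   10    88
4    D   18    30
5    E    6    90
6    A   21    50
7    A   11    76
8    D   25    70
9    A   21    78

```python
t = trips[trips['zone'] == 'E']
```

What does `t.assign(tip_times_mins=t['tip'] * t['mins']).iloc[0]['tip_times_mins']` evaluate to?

275

filter rows where zone == 'E':
  zone  tip  mins
2    E    5    55
5    E    6    90
add column tip_times_mins = t['tip'] * t['mins']:
  zone  tip  mins  tip_times_mins
2    E    5    55             275
5    E    6    90             540
The value at position 0, column 'tip_times_mins' is 275.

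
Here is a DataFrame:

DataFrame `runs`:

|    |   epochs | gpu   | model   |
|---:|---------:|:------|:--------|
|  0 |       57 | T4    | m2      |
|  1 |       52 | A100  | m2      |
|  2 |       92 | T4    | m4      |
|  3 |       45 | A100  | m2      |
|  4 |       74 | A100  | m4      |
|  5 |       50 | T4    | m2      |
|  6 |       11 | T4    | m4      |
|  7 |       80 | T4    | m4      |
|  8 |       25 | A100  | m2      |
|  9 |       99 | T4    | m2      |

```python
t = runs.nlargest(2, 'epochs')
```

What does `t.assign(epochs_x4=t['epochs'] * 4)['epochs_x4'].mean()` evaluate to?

382.0

take 2 rows with largest epochs:
   epochs gpu model
9      99  T4    m2
2      92  T4    m4
add column epochs_x4 = t['epochs'] * 4:
   epochs gpu model  epochs_x4
9      99  T4    m2        396
2      92  T4    m4        368
mean of column 'epochs_x4' → 382.0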